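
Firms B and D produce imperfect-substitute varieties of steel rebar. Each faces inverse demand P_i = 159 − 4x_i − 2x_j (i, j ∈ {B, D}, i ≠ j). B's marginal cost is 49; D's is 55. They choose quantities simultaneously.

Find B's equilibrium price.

93.8

Firm B's profit: π = x_B(159 − 4x_B − 2x_D) − 49x_B.
∂π/∂x_B = 110 − 8x_B − 2x_D = 0 ⇒ x_B = 13.75 − 0.25x_D.
Similarly x_D = 13 − 0.25x_B.
Plugging x_D into B's best response: x_B = 13.75 − 0.25(13 − 0.25x_B) ⇒ 0.9375x_B = 10.5, so x_B = 11.2.
Then x_D = 13 − 0.25·11.2 = 10.2.
P_B = 159 − 4·11.2 − 2·10.2 = 93.8.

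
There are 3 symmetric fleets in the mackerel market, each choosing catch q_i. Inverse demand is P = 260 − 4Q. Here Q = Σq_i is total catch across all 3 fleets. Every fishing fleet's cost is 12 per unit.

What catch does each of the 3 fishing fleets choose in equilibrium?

15.5

A representative fishing fleet's profit is π_i = q_i(260 − 4Q) − 12q_i, with Q = q_i + Σ_{j≠i} q_j.
First-order condition: 248 − 8q_i − 4Σ_{j≠i} q_j = 0.
In a symmetric equilibrium every fishing fleet chooses the same q, so Σ_{j≠i} q_j = 2q. The condition becomes 248 − 16q = 0, giving q = 248/16 = 15.5.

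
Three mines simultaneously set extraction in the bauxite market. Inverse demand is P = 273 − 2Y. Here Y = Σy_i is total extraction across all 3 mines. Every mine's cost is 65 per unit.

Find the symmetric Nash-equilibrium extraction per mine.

26

A representative mine's profit is π_i = y_i(273 − 2Y) − 65y_i, with Y = y_i + Σ_{j≠i} y_j.
First-order condition: 208 − 4y_i − 2Σ_{j≠i} y_j = 0.
Imposing symmetry (y_j = y for all j) turns Σ_{j≠i} y_j into 2y, so 208 = 8y and y = 26.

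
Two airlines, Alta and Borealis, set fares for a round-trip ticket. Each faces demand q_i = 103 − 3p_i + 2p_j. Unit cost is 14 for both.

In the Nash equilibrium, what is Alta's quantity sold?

Alta's profit: π = (p_{Alta} − 14)(103 − 3p_{Alta} + 2p_{Borealis}).
∂π/∂p_{Alta} = 145 − 6p_{Alta} + 2p_{Borealis} = 0 ⇒ p_{Alta} = 145/6 + (1/3)p_{Borealis}.
By symmetry p_{Borealis} = p_{Alta}; substituting into the reaction function, (2/3)p_{Alta} = 145/6 and p_{Alta} = 36.25.
q_{Alta} = 103 − 3·36.25 + 2·36.25 = 66.75.

66.75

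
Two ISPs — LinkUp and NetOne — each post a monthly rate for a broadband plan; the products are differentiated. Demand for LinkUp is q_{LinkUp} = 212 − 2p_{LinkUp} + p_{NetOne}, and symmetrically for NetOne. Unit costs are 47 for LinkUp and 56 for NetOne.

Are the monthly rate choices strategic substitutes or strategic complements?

LinkUp's profit: π = (p_{LinkUp} − 47)(212 − 2p_{LinkUp} + p_{NetOne}).
∂π/∂p_{LinkUp} = 306 − 4p_{LinkUp} + p_{NetOne} = 0 ⇒ p_{LinkUp} = 76.5 + 0.25p_{NetOne}.
The best-response slope dp_{LinkUp}/dp_{NetOne} = 0.25 > 0: the reaction function is upward-sloping, so the choices are strategic complements.

strategic complements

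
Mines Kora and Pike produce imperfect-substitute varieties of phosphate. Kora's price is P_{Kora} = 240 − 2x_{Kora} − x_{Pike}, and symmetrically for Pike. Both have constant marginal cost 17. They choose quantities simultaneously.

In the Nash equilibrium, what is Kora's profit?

3978.32

Mine Kora's profit: π = x_{Kora}(240 − 2x_{Kora} − x_{Pike}) − 17x_{Kora}.
∂π/∂x_{Kora} = 223 − 4x_{Kora} − x_{Pike} = 0 ⇒ x_{Kora} = 55.75 − 0.25x_{Pike}.
The game is symmetric, so in equilibrium x_{Pike} = x_{Kora}: the reaction function gives 1.25x_{Kora} = 55.75, hence x_{Kora} = 44.6.
P_{Kora} = 240 − 2·44.6 − 44.6 = 106.2.
Profit = (106.2 − 17)·44.6 = 3978.32.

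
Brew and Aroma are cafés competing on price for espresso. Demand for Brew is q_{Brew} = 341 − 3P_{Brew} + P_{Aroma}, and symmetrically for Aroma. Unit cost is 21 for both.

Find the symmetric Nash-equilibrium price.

80.8

Brew's profit: π = (P_{Brew} − 21)(341 − 3P_{Brew} + P_{Aroma}).
∂π/∂P_{Brew} = 404 − 6P_{Brew} + P_{Aroma} = 0 ⇒ P_{Brew} = 202/3 + (1/6)P_{Aroma}.
By symmetry P_{Aroma} = P_{Brew}; substituting into the reaction function, (5/6)P_{Brew} = 202/3 and P_{Brew} = 80.8.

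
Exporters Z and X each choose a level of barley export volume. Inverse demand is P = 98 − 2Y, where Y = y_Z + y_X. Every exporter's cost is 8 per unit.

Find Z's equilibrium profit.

Exporter Z's profit: π = y_Z(98 − 2(y_Z + y_X)) − 8y_Z.
∂π/∂y_Z = 90 − 4y_Z − 2y_X = 0, so y_Z = 22.5 − 0.5y_X.
Setting y_Z = y_X in the reaction function: y_Z = 22.5 − 0.5y_Z, so y_Z = 22.5 / 1.5 = 15.
Price P = 98 − 2·30 = 38.
Z's profit: (38 − 8)·15 = 450.

450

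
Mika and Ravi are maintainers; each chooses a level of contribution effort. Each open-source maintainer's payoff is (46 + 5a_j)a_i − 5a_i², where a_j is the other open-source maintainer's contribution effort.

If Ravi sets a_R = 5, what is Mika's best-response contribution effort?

7.1

Mika's payoff is (46 + 5a_R)a_M − 5a_M².
∂π/∂a_M = 46 + 5a_R − 10a_M = 0, so a_M = 4.6 + 0.5a_R.
At a_R = 5: a_M = 4.6 + 0.5·5 = 7.1.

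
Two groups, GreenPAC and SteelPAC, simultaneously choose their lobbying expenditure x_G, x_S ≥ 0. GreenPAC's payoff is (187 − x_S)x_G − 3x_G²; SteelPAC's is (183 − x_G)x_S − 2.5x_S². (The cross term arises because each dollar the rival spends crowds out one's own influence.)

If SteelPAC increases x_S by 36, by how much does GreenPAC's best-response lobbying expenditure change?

-6

Expanding GreenPAC's payoff: 187x_G − x_Sx_G − 3x_G².
∂π/∂x_G = 187 − x_S − 6x_G = 0, so x_G = 187/6 − (1/6)x_S.
The reaction-function slope is −1/6, so a 36-unit rise in x_S moves x_G by −1/6 × 36 = −6. GreenPAC's best response falls — the actions are strategic substitutes.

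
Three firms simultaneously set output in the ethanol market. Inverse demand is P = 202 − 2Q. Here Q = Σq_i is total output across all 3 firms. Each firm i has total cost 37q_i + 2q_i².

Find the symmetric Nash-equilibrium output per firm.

A representative firm's profit is π_i = q_i(202 − 2Q) − 37q_i − 2q_i², with Q = q_i + Σ_{j≠i} q_j.
First-order condition: 165 − 8q_i − 2Σ_{j≠i} q_j = 0.
Imposing symmetry (q_j = q for all j) turns Σ_{j≠i} q_j into 2q, so 165 = 12q and q = 13.75.

13.75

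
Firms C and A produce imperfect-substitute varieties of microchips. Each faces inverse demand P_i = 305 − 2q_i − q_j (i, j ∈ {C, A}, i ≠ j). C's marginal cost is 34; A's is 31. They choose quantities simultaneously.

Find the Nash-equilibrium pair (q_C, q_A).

54, 55

Firm C's profit: π = q_C(305 − 2q_C − q_A) − 34q_C.
∂π/∂q_C = 271 − 4q_C − q_A = 0 ⇒ q_C = 67.75 − 0.25q_A.
Similarly q_A = 68.5 − 0.25q_C.
Plugging q_A into C's best response: q_C = 67.75 − 0.25(68.5 − 0.25q_C) ⇒ 0.9375q_C = 50.625, so q_C = 54.
Then q_A = 68.5 − 0.25·54 = 55.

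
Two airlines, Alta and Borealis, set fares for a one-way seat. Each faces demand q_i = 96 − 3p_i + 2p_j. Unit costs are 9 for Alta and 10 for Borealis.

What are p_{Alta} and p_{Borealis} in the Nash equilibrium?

Alta's profit: π = (p_{Alta} − 9)(96 − 3p_{Alta} + 2p_{Borealis}).
∂π/∂p_{Alta} = 123 − 6p_{Alta} + 2p_{Borealis} = 0 ⇒ p_{Alta} = 20.5 + (1/3)p_{Borealis}.
Similarly p_{Borealis} = 21 + (1/3)p_{Alta}.
Substituting the second reaction function into the first: p_{Alta} = 20.5 + (1/3)(21 + (1/3)p_{Alta}), which gives (8/9)p_{Alta} = 27.5 ⇒ p_{Alta} = 30.9375.
Then p_{Borealis} = 21 + (1/3)·30.9375 = 31.3125.

30.9375, 31.3125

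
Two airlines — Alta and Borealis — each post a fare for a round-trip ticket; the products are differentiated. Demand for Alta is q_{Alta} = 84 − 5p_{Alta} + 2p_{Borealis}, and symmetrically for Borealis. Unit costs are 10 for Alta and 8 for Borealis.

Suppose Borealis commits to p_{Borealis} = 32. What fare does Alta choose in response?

Alta's profit: π = (p_{Alta} − 10)(84 − 5p_{Alta} + 2p_{Borealis}).
∂π/∂p_{Alta} = 134 − 10p_{Alta} + 2p_{Borealis} = 0 ⇒ p_{Alta} = 13.4 + 0.2p_{Borealis}.
At p_{Borealis} = 32: p_{Alta} = 13.4 + 0.2·32 = 19.8.

19.8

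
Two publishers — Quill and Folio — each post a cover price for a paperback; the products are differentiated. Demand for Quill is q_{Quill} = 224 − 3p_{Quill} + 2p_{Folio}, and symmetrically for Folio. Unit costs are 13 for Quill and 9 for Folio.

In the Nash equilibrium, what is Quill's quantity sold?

Quill's profit: π = (p_{Quill} − 13)(224 − 3p_{Quill} + 2p_{Folio}).
∂π/∂p_{Quill} = 263 − 6p_{Quill} + 2p_{Folio} = 0 ⇒ p_{Quill} = 263/6 + (1/3)p_{Folio}.
Similarly p_{Folio} = 251/6 + (1/3)p_{Quill}.
Plugging p_{Folio} into Quill's best response: p_{Quill} = 263/6 + (1/3)(251/6 + (1/3)p_{Quill}) ⇒ (8/9)p_{Quill} = 520/9, so p_{Quill} = 65.
Then p_{Folio} = 251/6 + (1/3)·65 = 63.5.
q_{Quill} = 224 − 3·65 + 2·63.5 = 156.

156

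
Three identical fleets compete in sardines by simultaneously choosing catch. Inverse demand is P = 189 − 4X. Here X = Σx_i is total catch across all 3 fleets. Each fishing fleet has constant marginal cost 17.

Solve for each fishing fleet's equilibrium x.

A representative fishing fleet's profit is π_i = x_i(189 − 4X) − 17x_i, with X = x_i + Σ_{j≠i} x_j.
First-order condition: 172 − 8x_i − 4Σ_{j≠i} x_j = 0.
In a symmetric equilibrium every fishing fleet chooses the same x, so Σ_{j≠i} x_j = 2x. The condition becomes 172 − 16x = 0, giving x = 172/16 = 10.75.

10.75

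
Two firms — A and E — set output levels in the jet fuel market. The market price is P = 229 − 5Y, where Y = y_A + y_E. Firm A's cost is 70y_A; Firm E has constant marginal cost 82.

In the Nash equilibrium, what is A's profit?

649.8

Firm A's profit: π = y_A(229 − 5(y_A + y_E)) − 70y_A.
∂π/∂y_A = 159 − 10y_A − 5y_E = 0, so y_A = 15.9 − 0.5y_E.
By the same steps for E: y_E = 14.7 − 0.5y_A.
Plugging y_E into A's best response: y_A = 15.9 − 0.5(14.7 − 0.5y_A) ⇒ 0.75y_A = 8.55, so y_A = 11.4.
Then y_E = 14.7 − 0.5·11.4 = 9.
Price P = 229 − 5·20.4 = 127.
A's profit: (127 − 70)·11.4 = 649.8.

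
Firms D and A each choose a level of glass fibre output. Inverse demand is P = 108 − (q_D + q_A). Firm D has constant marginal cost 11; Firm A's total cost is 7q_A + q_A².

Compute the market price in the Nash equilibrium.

Firm D's profit: π = q_D(108 − (q_D + q_A)) − 11q_D.
∂π/∂q_D = 97 − 2q_D − q_A = 0, so q_D = 48.5 − 0.5q_A.
For A: ∂π/∂q_A = 101 − 4q_A − q_D = 0 ⇒ q_A = 25.25 − 0.25q_D.
Plugging q_A into D's best response: q_D = 48.5 − 0.5(25.25 − 0.25q_D) ⇒ 0.875q_D = 35.875, so q_D = 41.
Then q_A = 25.25 − 0.25·41 = 15.
Equilibrium price: P = 108 − 56 = 52.

52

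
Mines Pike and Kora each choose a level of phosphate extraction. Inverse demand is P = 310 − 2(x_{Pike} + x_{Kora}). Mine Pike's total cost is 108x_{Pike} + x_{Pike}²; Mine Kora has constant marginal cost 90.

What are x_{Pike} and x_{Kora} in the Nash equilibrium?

18.4, 45.8

Mine Pike's profit: π = x_{Pike}(310 − 2(x_{Pike} + x_{Kora})) − 108x_{Pike} − x_{Pike}².
∂π/∂x_{Pike} = 202 − 6x_{Pike} − 2x_{Kora} = 0, so x_{Pike} = 101/3 − (1/3)x_{Kora}.
For Kora: ∂π/∂x_{Kora} = 220 − 4x_{Kora} − 2x_{Pike} = 0 ⇒ x_{Kora} = 55 − 0.5x_{Pike}.
Plugging x_{Kora} into Pike's best response: x_{Pike} = 101/3 − (1/3)(55 − 0.5x_{Pike}) ⇒ (5/6)x_{Pike} = 46/3, so x_{Pike} = 18.4.
Then x_{Kora} = 55 − 0.5·18.4 = 45.8.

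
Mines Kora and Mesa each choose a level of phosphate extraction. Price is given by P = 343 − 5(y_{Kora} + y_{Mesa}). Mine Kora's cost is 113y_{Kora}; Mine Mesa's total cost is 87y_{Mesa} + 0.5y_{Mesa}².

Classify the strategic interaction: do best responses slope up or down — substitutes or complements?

strategic substitutes

Mine Kora's profit: π = y_{Kora}(343 − 5(y_{Kora} + y_{Mesa})) − 113y_{Kora}.
∂π/∂y_{Kora} = 230 − 10y_{Kora} − 5y_{Mesa} = 0, so y_{Kora} = 23 − 0.5y_{Mesa}.
The best-response slope dy_{Kora}/dy_{Mesa} = −0.5 < 0: the reaction function is downward-sloping, so the choices are strategic substitutes.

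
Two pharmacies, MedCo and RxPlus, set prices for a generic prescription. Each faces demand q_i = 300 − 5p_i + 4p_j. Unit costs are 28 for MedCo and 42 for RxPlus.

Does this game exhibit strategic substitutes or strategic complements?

MedCo's profit: π = (p_{MedCo} − 28)(300 − 5p_{MedCo} + 4p_{RxPlus}).
∂π/∂p_{MedCo} = 440 − 10p_{MedCo} + 4p_{RxPlus} = 0 ⇒ p_{MedCo} = 44 + 0.4p_{RxPlus}.
The best-response slope dp_{MedCo}/dp_{RxPlus} = 0.4 > 0: the reaction function is upward-sloping, so the choices are strategic complements.

strategic complements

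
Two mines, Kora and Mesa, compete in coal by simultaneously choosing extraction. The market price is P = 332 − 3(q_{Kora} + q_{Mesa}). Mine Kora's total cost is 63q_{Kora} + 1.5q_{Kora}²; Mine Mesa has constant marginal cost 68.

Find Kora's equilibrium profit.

1501.52

Mine Kora's profit: π = q_{Kora}(332 − 3(q_{Kora} + q_{Mesa})) − 63q_{Kora} − 1.5q_{Kora}².
∂π/∂q_{Kora} = 269 − 9q_{Kora} − 3q_{Mesa} = 0, so q_{Kora} = 269/9 − (1/3)q_{Mesa}.
For Mesa: ∂π/∂q_{Mesa} = 264 − 6q_{Mesa} − 3q_{Kora} = 0 ⇒ q_{Mesa} = 44 − 0.5q_{Kora}.
Plugging q_{Mesa} into Kora's best response: q_{Kora} = 269/9 − (1/3)(44 − 0.5q_{Kora}) ⇒ (5/6)q_{Kora} = 137/9, so q_{Kora} = 274/15.
Then q_{Mesa} = 44 − 0.5·(274/15) = 523/15.
Price P = 332 − 3·(797/15) = 172.6.
Kora's profit: (172.6 − 63)·(274/15) − 1.5(274/15)² = 1501.52.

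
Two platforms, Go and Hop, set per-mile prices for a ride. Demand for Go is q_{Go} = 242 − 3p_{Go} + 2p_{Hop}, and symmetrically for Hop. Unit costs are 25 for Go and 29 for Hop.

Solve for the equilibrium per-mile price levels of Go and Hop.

80, 81.5

Go's profit: π = (p_{Go} − 25)(242 − 3p_{Go} + 2p_{Hop}).
∂π/∂p_{Go} = 317 − 6p_{Go} + 2p_{Hop} = 0 ⇒ p_{Go} = 317/6 + (1/3)p_{Hop}.
Similarly p_{Hop} = 329/6 + (1/3)p_{Go}.
Solving the two reaction functions simultaneously: (1 − (1/3)(1/3))p_{Go} = 317/6 + (1/3)·(329/6), so (8/9)p_{Go} = 640/9 and p_{Go} = 80.
Then p_{Hop} = 329/6 + (1/3)·80 = 81.5.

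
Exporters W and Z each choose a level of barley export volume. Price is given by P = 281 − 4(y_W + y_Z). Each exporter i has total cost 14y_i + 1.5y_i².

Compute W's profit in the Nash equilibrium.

1742.62

Exporter W's profit: π = y_W(281 − 4(y_W + y_Z)) − 14y_W − 1.5y_W².
∂π/∂y_W = 267 − 11y_W − 4y_Z = 0, so y_W = 267/11 − (4/11)y_Z.
By symmetry y_Z = y_W; substituting into the reaction function, (15/11)y_W = 267/11 and y_W = 17.8.
Price P = 281 − 4·35.6 = 138.6.
W's profit: (138.6 − 14)·17.8 − 1.5(17.8)² = 1742.62.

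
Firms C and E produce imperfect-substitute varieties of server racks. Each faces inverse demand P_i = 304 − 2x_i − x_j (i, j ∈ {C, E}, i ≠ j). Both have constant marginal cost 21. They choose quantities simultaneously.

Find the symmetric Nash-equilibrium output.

Firm C's profit: π = x_C(304 − 2x_C − x_E) − 21x_C.
∂π/∂x_C = 283 − 4x_C − x_E = 0 ⇒ x_C = 70.75 − 0.25x_E.
By symmetry x_E = x_C; substituting into the reaction function, 1.25x_C = 70.75 and x_C = 56.6.

56.6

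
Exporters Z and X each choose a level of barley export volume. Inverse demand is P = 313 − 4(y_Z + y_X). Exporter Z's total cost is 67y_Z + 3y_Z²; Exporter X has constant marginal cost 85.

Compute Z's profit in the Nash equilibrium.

847

Exporter Z's profit: π = y_Z(313 − 4(y_Z + y_X)) − 67y_Z − 3y_Z².
∂π/∂y_Z = 246 − 14y_Z − 4y_X = 0, so y_Z = 123/7 − (2/7)y_X.
For X: ∂π/∂y_X = 228 − 8y_X − 4y_Z = 0 ⇒ y_X = 28.5 − 0.5y_Z.
Plugging y_X into Z's best response: y_Z = 123/7 − (2/7)(28.5 − 0.5y_Z) ⇒ (6/7)y_Z = 66/7, so y_Z = 11.
Then y_X = 28.5 − 0.5·11 = 23.
Price P = 313 − 4·34 = 177.
Z's profit: (177 − 67)·11 − 3(11)² = 847.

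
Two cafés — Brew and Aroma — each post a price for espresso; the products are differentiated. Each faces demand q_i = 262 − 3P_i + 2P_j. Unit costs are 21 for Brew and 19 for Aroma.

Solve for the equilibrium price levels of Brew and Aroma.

80.875, 80.125

Brew's profit: π = (P_{Brew} − 21)(262 − 3P_{Brew} + 2P_{Aroma}).
∂π/∂P_{Brew} = 325 − 6P_{Brew} + 2P_{Aroma} = 0 ⇒ P_{Brew} = 325/6 + (1/3)P_{Aroma}.
Similarly P_{Aroma} = 319/6 + (1/3)P_{Brew}.
Substituting the second reaction function into the first: P_{Brew} = 325/6 + (1/3)(319/6 + (1/3)P_{Brew}), which gives (8/9)P_{Brew} = 647/9 ⇒ P_{Brew} = 80.875.
Then P_{Aroma} = 319/6 + (1/3)·80.875 = 80.125.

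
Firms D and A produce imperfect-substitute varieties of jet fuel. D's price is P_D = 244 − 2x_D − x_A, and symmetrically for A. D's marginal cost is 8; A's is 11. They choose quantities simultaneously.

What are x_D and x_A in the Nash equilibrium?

47.4, 46.4

Firm D's profit: π = x_D(244 − 2x_D − x_A) − 8x_D.
∂π/∂x_D = 236 − 4x_D − x_A = 0 ⇒ x_D = 59 − 0.25x_A.
Similarly x_A = 58.25 − 0.25x_D.
Substituting the second reaction function into the first: x_D = 59 − 0.25(58.25 − 0.25x_D), which gives 0.9375x_D = 44.4375 ⇒ x_D = 47.4.
Then x_A = 58.25 − 0.25·47.4 = 46.4.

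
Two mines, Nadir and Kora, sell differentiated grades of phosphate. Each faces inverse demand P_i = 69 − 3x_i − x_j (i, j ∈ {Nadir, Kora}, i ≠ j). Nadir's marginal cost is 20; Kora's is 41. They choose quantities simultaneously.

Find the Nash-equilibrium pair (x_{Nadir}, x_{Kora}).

7.6, 3.4

Mine Nadir's profit: π = x_{Nadir}(69 − 3x_{Nadir} − x_{Kora}) − 20x_{Nadir}.
∂π/∂x_{Nadir} = 49 − 6x_{Nadir} − x_{Kora} = 0 ⇒ x_{Nadir} = 49/6 − (1/6)x_{Kora}.
Similarly x_{Kora} = 14/3 − (1/6)x_{Nadir}.
Solving the two reaction functions simultaneously: (1 − (−1/6)(−1/6))x_{Nadir} = 49/6 − (1/6)·(14/3), so (35/36)x_{Nadir} = 133/18 and x_{Nadir} = 7.6.
Then x_{Kora} = 14/3 − (1/6)·7.6 = 3.4.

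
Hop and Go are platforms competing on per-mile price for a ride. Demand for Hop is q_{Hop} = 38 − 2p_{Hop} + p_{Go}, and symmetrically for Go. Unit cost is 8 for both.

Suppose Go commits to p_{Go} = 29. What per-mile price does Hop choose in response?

20.75

Hop's profit: π = (p_{Hop} − 8)(38 − 2p_{Hop} + p_{Go}).
∂π/∂p_{Hop} = 54 − 4p_{Hop} + p_{Go} = 0 ⇒ p_{Hop} = 13.5 + 0.25p_{Go}.
At p_{Go} = 29: p_{Hop} = 13.5 + 0.25·29 = 20.75.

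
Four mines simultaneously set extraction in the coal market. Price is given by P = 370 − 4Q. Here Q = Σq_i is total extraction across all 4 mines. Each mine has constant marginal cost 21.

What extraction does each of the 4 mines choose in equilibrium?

17.45

A representative mine's profit is π_i = q_i(370 − 4Q) − 21q_i, with Q = q_i + Σ_{j≠i} q_j.
First-order condition: 349 − 8q_i − 4Σ_{j≠i} q_j = 0.
With identical mines, set every q_j = q: then 349 − 8q − 12q = 0, i.e. q = 349/20 = 17.45.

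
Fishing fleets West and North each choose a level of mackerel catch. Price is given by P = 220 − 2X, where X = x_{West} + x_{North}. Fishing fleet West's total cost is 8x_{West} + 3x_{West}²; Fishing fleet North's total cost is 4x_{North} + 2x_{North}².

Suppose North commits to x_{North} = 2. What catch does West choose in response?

Fishing fleet West's profit: π = x_{West}(220 − 2(x_{West} + x_{North})) − 8x_{West} − 3x_{West}².
∂π/∂x_{West} = 212 − 10x_{West} − 2x_{North} = 0, so x_{West} = 21.2 − 0.2x_{North}.
At x_{North} = 2: x_{West} = 21.2 − 0.2·2 = 20.8.

20.8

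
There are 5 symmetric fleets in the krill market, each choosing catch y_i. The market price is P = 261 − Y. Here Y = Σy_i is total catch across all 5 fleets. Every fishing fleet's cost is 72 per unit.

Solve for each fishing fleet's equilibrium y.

31.5

A representative fishing fleet's profit is π_i = y_i(261 − Y) − 72y_i, with Y = y_i + Σ_{j≠i} y_j.
First-order condition: 189 − 2y_i − Σ_{j≠i} y_j = 0.
Imposing symmetry (y_j = y for all j) turns Σ_{j≠i} y_j into 4y, so 189 = 6y and y = 31.5.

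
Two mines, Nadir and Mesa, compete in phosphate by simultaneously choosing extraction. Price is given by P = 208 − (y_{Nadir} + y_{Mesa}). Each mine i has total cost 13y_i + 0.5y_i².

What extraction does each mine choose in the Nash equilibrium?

Mine Nadir's profit: π = y_{Nadir}(208 − (y_{Nadir} + y_{Mesa})) − 13y_{Nadir} − 0.5y_{Nadir}².
∂π/∂y_{Nadir} = 195 − 3y_{Nadir} − y_{Mesa} = 0, so y_{Nadir} = 65 − (1/3)y_{Mesa}.
By symmetry y_{Mesa} = y_{Nadir}; substituting into the reaction function, (4/3)y_{Nadir} = 65 and y_{Nadir} = 48.75.

48.75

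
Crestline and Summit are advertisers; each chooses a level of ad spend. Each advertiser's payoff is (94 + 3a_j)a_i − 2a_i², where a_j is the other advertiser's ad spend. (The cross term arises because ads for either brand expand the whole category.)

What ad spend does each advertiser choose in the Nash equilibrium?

94

Crestline's payoff is (94 + 3a_S)a_C − 2a_C².
∂π/∂a_C = 94 + 3a_S − 4a_C = 0, so a_C = 23.5 + 0.75a_S.
Setting a_C = a_S in the reaction function: a_C = 23.5 + 0.75a_C, so a_C = 23.5 / 0.25 = 94.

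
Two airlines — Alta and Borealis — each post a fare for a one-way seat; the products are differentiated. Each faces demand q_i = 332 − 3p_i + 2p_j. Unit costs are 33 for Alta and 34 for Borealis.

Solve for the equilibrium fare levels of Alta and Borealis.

107.9375, 108.3125

Alta's profit: π = (p_{Alta} − 33)(332 − 3p_{Alta} + 2p_{Borealis}).
∂π/∂p_{Alta} = 431 − 6p_{Alta} + 2p_{Borealis} = 0 ⇒ p_{Alta} = 431/6 + (1/3)p_{Borealis}.
Similarly p_{Borealis} = 217/3 + (1/3)p_{Alta}.
Solving the two reaction functions simultaneously: (1 − (1/3)(1/3))p_{Alta} = 431/6 + (1/3)·(217/3), so (8/9)p_{Alta} = 1727/18 and p_{Alta} = 107.9375.
Then p_{Borealis} = 217/3 + (1/3)·107.9375 = 108.3125.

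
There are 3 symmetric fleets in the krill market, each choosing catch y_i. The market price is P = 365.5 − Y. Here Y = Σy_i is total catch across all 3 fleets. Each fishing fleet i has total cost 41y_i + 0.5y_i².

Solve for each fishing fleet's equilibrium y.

64.9

A representative fishing fleet's profit is π_i = y_i(365.5 − Y) − 41y_i − 0.5y_i², with Y = y_i + Σ_{j≠i} y_j.
First-order condition: 324.5 − 3y_i − Σ_{j≠i} y_j = 0.
In a symmetric equilibrium every fishing fleet chooses the same y, so Σ_{j≠i} y_j = 2y. The condition becomes 324.5 − 5y = 0, giving y = 324.5/5 = 64.9.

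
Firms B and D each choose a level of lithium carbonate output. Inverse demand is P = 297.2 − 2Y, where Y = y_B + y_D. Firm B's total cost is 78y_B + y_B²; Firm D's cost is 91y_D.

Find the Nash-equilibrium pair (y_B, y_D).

Firm B's profit: π = y_B(297.2 − 2(y_B + y_D)) − 78y_B − y_B².
∂π/∂y_B = 219.2 − 6y_B − 2y_D = 0, so y_B = 548/15 − (1/3)y_D.
For D: ∂π/∂y_D = 206.2 − 4y_D − 2y_B = 0 ⇒ y_D = 51.55 − 0.5y_B.
Plugging y_D into B's best response: y_B = 548/15 − (1/3)(51.55 − 0.5y_B) ⇒ (5/6)y_B = 19.35, so y_B = 23.22.
Then y_D = 51.55 − 0.5·23.22 = 39.94.

23.22, 39.94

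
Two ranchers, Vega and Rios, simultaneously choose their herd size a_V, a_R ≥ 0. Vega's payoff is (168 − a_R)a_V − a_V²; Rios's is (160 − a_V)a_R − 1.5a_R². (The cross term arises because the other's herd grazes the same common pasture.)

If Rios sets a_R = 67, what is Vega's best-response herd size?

50.5

Expanding Vega's payoff: 168a_V − a_Ra_V − a_V².
∂π/∂a_V = 168 − a_R − 2a_V = 0, so a_V = 84 − 0.5a_R.
At a_R = 67: a_V = 84 − 0.5·67 = 50.5.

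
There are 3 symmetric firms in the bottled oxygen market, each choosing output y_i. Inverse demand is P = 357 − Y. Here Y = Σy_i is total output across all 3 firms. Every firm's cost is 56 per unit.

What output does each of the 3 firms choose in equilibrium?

A representative firm's profit is π_i = y_i(357 − Y) − 56y_i, with Y = y_i + Σ_{j≠i} y_j.
First-order condition: 301 − 2y_i − Σ_{j≠i} y_j = 0.
With identical firms, set every y_j = y: then 301 − 2y − 2y = 0, i.e. y = 301/4 = 75.25.

75.25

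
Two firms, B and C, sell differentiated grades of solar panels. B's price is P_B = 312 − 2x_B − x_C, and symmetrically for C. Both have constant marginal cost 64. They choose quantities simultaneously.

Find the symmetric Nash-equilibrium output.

Firm B's profit: π = x_B(312 − 2x_B − x_C) − 64x_B.
∂π/∂x_B = 248 − 4x_B − x_C = 0 ⇒ x_B = 62 − 0.25x_C.
By symmetry x_C = x_B; substituting into the reaction function, 1.25x_B = 62 and x_B = 49.6.

49.6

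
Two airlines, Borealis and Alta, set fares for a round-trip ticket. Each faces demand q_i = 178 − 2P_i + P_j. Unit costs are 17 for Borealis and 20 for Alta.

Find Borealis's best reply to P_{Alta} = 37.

Borealis's profit: π = (P_{Borealis} − 17)(178 − 2P_{Borealis} + P_{Alta}).
∂π/∂P_{Borealis} = 212 − 4P_{Borealis} + P_{Alta} = 0 ⇒ P_{Borealis} = 53 + 0.25P_{Alta}.
At P_{Alta} = 37: P_{Borealis} = 53 + 0.25·37 = 62.25.

62.25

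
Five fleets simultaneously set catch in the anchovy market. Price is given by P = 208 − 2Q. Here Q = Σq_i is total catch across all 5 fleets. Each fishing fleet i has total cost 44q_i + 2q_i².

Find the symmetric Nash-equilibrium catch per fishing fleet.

10.25

A representative fishing fleet's profit is π_i = q_i(208 − 2Q) − 44q_i − 2q_i², with Q = q_i + Σ_{j≠i} q_j.
First-order condition: 164 − 8q_i − 2Σ_{j≠i} q_j = 0.
In a symmetric equilibrium every fishing fleet chooses the same q, so Σ_{j≠i} q_j = 4q. The condition becomes 164 − 16q = 0, giving q = 164/16 = 10.25.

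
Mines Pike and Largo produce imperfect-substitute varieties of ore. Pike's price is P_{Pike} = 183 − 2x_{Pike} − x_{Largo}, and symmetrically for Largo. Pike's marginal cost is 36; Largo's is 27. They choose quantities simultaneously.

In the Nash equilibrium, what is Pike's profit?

1658.88

Mine Pike's profit: π = x_{Pike}(183 − 2x_{Pike} − x_{Largo}) − 36x_{Pike}.
∂π/∂x_{Pike} = 147 − 4x_{Pike} − x_{Largo} = 0 ⇒ x_{Pike} = 36.75 − 0.25x_{Largo}.
Similarly x_{Largo} = 39 − 0.25x_{Pike}.
Solving the two reaction functions simultaneously: (1 − (−0.25)(−0.25))x_{Pike} = 36.75 − 0.25·39, so 0.9375x_{Pike} = 27 and x_{Pike} = 28.8.
Then x_{Largo} = 39 − 0.25·28.8 = 31.8.
P_{Pike} = 183 − 2·28.8 − 31.8 = 93.6.
Profit = (93.6 − 36)·28.8 = 1658.88.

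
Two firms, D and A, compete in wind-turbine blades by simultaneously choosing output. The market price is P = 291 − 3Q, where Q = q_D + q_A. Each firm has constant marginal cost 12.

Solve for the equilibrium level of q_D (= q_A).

Firm D's profit: π = q_D(291 − 3(q_D + q_A)) − 12q_D.
∂π/∂q_D = 279 − 6q_D − 3q_A = 0, so q_D = 46.5 − 0.5q_A.
The game is symmetric, so in equilibrium q_A = q_D: the reaction function gives 1.5q_D = 46.5, hence q_D = 31.

31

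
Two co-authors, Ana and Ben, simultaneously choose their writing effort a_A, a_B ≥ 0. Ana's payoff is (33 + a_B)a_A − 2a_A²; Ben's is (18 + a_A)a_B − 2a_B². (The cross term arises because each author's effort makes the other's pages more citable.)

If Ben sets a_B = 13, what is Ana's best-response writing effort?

Expanding Ana's payoff: 33a_A + a_Ba_A − 2a_A².
∂π/∂a_A = 33 + a_B − 4a_A = 0, so a_A = 8.25 + 0.25a_B.
At a_B = 13: a_A = 8.25 + 0.25·13 = 11.5.

11.5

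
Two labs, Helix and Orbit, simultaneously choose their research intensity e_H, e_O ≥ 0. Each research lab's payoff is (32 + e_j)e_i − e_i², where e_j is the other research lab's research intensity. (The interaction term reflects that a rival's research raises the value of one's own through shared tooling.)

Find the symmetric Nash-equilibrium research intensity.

Helix's payoff is (32 + e_O)e_H − e_H².
∂π/∂e_H = 32 + e_O − 2e_H = 0, so e_H = 16 + 0.5e_O.
The game is symmetric, so in equilibrium e_O = e_H: the reaction function gives 0.5e_H = 16, hence e_H = 32.

32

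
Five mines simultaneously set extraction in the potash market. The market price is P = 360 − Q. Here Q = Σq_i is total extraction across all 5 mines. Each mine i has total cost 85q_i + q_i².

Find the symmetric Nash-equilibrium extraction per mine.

A representative mine's profit is π_i = q_i(360 − Q) − 85q_i − q_i², with Q = q_i + Σ_{j≠i} q_j.
First-order condition: 275 − 4q_i − Σ_{j≠i} q_j = 0.
In a symmetric equilibrium every mine chooses the same q, so Σ_{j≠i} q_j = 4q. The condition becomes 275 − 8q = 0, giving q = 275/8 = 34.375.

34.375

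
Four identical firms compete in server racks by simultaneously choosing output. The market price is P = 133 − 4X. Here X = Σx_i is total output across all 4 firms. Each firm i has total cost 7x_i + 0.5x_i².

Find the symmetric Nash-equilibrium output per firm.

A representative firm's profit is π_i = x_i(133 − 4X) − 7x_i − 0.5x_i², with X = x_i + Σ_{j≠i} x_j.
First-order condition: 126 − 9x_i − 4Σ_{j≠i} x_j = 0.
With identical firms, set every x_j = x: then 126 − 9x − 12x = 0, i.e. x = 126/21 = 6.

6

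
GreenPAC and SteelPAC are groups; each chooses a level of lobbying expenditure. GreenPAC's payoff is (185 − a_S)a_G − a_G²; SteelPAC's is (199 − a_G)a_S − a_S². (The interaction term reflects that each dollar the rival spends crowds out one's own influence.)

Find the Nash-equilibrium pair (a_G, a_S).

57, 71

Expanding GreenPAC's payoff: 185a_G − a_Sa_G − a_G².
∂π/∂a_G = 185 − a_S − 2a_G = 0, so a_G = 92.5 − 0.5a_S.
Likewise for SteelPAC: a_S = 99.5 − 0.5a_G.
Solving the two reaction functions simultaneously: (1 − (−0.5)(−0.5))a_G = 92.5 − 0.5·99.5, so 0.75a_G = 42.75 and a_G = 57.
Then a_S = 99.5 − 0.5·57 = 71.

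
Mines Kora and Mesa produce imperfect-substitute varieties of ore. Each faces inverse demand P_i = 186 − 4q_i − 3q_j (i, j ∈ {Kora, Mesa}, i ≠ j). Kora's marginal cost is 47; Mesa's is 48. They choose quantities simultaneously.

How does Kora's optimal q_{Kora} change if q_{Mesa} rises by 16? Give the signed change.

Mine Kora's profit: π = q_{Kora}(186 − 4q_{Kora} − 3q_{Mesa}) − 47q_{Kora}.
∂π/∂q_{Kora} = 139 − 8q_{Kora} − 3q_{Mesa} = 0 ⇒ q_{Kora} = 17.375 − 0.375q_{Mesa}.
The reaction-function slope is −0.375, so a 16-unit rise in q_{Mesa} moves q_{Kora} by −0.375 × 16 = −6. Kora's best response falls — the actions are strategic substitutes.

-6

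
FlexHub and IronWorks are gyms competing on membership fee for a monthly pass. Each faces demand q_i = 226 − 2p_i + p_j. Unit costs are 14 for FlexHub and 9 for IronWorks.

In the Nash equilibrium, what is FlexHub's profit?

9800

FlexHub's profit: π = (p_{FlexHub} − 14)(226 − 2p_{FlexHub} + p_{IronWorks}).
∂π/∂p_{FlexHub} = 254 − 4p_{FlexHub} + p_{IronWorks} = 0 ⇒ p_{FlexHub} = 63.5 + 0.25p_{IronWorks}.
Similarly p_{IronWorks} = 61 + 0.25p_{FlexHub}.
Solving the two reaction functions simultaneously: (1 − (0.25)(0.25))p_{FlexHub} = 63.5 + 0.25·61, so 0.9375p_{FlexHub} = 78.75 and p_{FlexHub} = 84.
Then p_{IronWorks} = 61 + 0.25·84 = 82.
q_{FlexHub} = 226 − 2·84 + 82 = 140.
Profit = (84 − 14)·140 = 9800.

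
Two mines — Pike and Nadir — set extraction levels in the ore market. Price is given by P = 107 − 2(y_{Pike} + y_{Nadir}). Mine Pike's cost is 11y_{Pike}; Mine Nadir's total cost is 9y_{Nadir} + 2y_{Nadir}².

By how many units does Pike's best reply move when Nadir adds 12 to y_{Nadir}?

-6

Mine Pike's profit: π = y_{Pike}(107 − 2(y_{Pike} + y_{Nadir})) − 11y_{Pike}.
∂π/∂y_{Pike} = 96 − 4y_{Pike} − 2y_{Nadir} = 0, so y_{Pike} = 24 − 0.5y_{Nadir}.
The reaction-function slope is −0.5, so a 12-unit rise in y_{Nadir} moves y_{Pike} by −0.5 × 12 = −6. Pike's best response falls — the actions are strategic substitutes.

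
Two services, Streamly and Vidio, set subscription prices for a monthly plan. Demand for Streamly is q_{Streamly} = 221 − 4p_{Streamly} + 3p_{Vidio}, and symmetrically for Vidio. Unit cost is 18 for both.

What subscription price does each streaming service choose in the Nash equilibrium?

58.6

Streamly's profit: π = (p_{Streamly} − 18)(221 − 4p_{Streamly} + 3p_{Vidio}).
∂π/∂p_{Streamly} = 293 − 8p_{Streamly} + 3p_{Vidio} = 0 ⇒ p_{Streamly} = 36.625 + 0.375p_{Vidio}.
The game is symmetric, so in equilibrium p_{Vidio} = p_{Streamly}: the reaction function gives 0.625p_{Streamly} = 36.625, hence p_{Streamly} = 58.6.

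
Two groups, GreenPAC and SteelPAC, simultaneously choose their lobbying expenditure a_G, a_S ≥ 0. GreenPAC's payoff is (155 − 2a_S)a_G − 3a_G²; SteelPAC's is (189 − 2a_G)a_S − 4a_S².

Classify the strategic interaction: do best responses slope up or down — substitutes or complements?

Expanding GreenPAC's payoff: 155a_G − 2a_Sa_G − 3a_G².
∂π/∂a_G = 155 − 2a_S − 6a_G = 0, so a_G = 155/6 − (1/3)a_S.
The best-response slope da_G/da_S = −1/3 < 0: the reaction function is downward-sloping, so the choices are strategic substitutes.

strategic substitutes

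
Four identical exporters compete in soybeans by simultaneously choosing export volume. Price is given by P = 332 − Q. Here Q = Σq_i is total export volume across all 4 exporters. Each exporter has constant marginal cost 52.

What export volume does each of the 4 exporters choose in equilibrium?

A representative exporter's profit is π_i = q_i(332 − Q) − 52q_i, with Q = q_i + Σ_{j≠i} q_j.
First-order condition: 280 − 2q_i − Σ_{j≠i} q_j = 0.
Imposing symmetry (q_j = q for all j) turns Σ_{j≠i} q_j into 3q, so 280 = 5q and q = 56.

56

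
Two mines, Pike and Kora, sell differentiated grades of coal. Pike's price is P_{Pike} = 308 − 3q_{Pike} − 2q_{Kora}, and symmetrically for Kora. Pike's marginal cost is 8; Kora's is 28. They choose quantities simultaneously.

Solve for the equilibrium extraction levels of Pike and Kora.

Mine Pike's profit: π = q_{Pike}(308 − 3q_{Pike} − 2q_{Kora}) − 8q_{Pike}.
∂π/∂q_{Pike} = 300 − 6q_{Pike} − 2q_{Kora} = 0 ⇒ q_{Pike} = 50 − (1/3)q_{Kora}.
Similarly q_{Kora} = 140/3 − (1/3)q_{Pike}.
Plugging q_{Kora} into Pike's best response: q_{Pike} = 50 − (1/3)(140/3 − (1/3)q_{Pike}) ⇒ (8/9)q_{Pike} = 310/9, so q_{Pike} = 38.75.
Then q_{Kora} = 140/3 − (1/3)·38.75 = 33.75.

38.75, 33.75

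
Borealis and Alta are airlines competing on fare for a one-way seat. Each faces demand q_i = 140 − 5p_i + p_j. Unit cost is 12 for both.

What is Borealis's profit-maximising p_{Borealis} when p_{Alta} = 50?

Borealis's profit: π = (p_{Borealis} − 12)(140 − 5p_{Borealis} + p_{Alta}).
∂π/∂p_{Borealis} = 200 − 10p_{Borealis} + p_{Alta} = 0 ⇒ p_{Borealis} = 20 + 0.1p_{Alta}.
At p_{Alta} = 50: p_{Borealis} = 20 + 0.1·50 = 25.

25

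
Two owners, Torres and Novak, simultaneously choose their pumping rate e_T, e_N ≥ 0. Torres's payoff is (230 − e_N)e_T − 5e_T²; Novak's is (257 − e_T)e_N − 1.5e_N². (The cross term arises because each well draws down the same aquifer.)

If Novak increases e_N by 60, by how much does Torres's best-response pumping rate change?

-6

Expanding Torres's payoff: 230e_T − e_Ne_T − 5e_T².
∂π/∂e_T = 230 − e_N − 10e_T = 0, so e_T = 23 − 0.1e_N.
The reaction-function slope is −0.1, so a 60-unit rise in e_N moves e_T by −0.1 × 60 = −6. Torres's best response falls — the actions are strategic substitutes.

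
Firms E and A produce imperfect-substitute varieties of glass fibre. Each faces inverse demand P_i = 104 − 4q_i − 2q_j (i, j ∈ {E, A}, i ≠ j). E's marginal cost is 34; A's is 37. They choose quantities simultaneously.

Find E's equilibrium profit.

201.64

Firm E's profit: π = q_E(104 − 4q_E − 2q_A) − 34q_E.
∂π/∂q_E = 70 − 8q_E − 2q_A = 0 ⇒ q_E = 8.75 − 0.25q_A.
Similarly q_A = 8.375 − 0.25q_E.
Substituting the second reaction function into the first: q_E = 8.75 − 0.25(8.375 − 0.25q_E), which gives 0.9375q_E = 213/32 ⇒ q_E = 7.1.
Then q_A = 8.375 − 0.25·7.1 = 6.6.
P_E = 104 − 4·7.1 − 2·6.6 = 62.4.
Profit = (62.4 − 34)·7.1 = 201.64.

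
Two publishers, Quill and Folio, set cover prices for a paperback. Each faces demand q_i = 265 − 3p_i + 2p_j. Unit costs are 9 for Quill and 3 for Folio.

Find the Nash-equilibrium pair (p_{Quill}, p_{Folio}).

Quill's profit: π = (p_{Quill} − 9)(265 − 3p_{Quill} + 2p_{Folio}).
∂π/∂p_{Quill} = 292 − 6p_{Quill} + 2p_{Folio} = 0 ⇒ p_{Quill} = 146/3 + (1/3)p_{Folio}.
Similarly p_{Folio} = 137/3 + (1/3)p_{Quill}.
Plugging p_{Folio} into Quill's best response: p_{Quill} = 146/3 + (1/3)(137/3 + (1/3)p_{Quill}) ⇒ (8/9)p_{Quill} = 575/9, so p_{Quill} = 71.875.
Then p_{Folio} = 137/3 + (1/3)·71.875 = 69.625.

71.875, 69.625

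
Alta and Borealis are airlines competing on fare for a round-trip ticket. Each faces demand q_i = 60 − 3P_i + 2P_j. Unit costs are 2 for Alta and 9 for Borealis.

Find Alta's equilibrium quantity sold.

47.4375

Alta's profit: π = (P_{Alta} − 2)(60 − 3P_{Alta} + 2P_{Borealis}).
∂π/∂P_{Alta} = 66 − 6P_{Alta} + 2P_{Borealis} = 0 ⇒ P_{Alta} = 11 + (1/3)P_{Borealis}.
Similarly P_{Borealis} = 14.5 + (1/3)P_{Alta}.
Substituting the second reaction function into the first: P_{Alta} = 11 + (1/3)(14.5 + (1/3)P_{Alta}), which gives (8/9)P_{Alta} = 95/6 ⇒ P_{Alta} = 17.8125.
Then P_{Borealis} = 14.5 + (1/3)·17.8125 = 20.4375.
q_{Alta} = 60 − 3·17.8125 + 2·20.4375 = 47.4375.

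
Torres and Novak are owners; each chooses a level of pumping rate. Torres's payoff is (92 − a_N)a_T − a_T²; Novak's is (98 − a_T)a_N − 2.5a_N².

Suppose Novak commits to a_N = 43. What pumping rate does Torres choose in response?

24.5

Expanding Torres's payoff: 92a_T − a_Na_T − a_T².
∂π/∂a_T = 92 − a_N − 2a_T = 0, so a_T = 46 − 0.5a_N.
At a_N = 43: a_T = 46 − 0.5·43 = 24.5.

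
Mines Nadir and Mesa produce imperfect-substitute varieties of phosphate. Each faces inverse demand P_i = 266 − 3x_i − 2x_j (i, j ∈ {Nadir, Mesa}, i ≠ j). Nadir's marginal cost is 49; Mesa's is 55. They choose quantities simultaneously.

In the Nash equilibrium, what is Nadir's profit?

2268.75

Mine Nadir's profit: π = x_{Nadir}(266 − 3x_{Nadir} − 2x_{Mesa}) − 49x_{Nadir}.
∂π/∂x_{Nadir} = 217 − 6x_{Nadir} − 2x_{Mesa} = 0 ⇒ x_{Nadir} = 217/6 − (1/3)x_{Mesa}.
Similarly x_{Mesa} = 211/6 − (1/3)x_{Nadir}.
Substituting the second reaction function into the first: x_{Nadir} = 217/6 − (1/3)(211/6 − (1/3)x_{Nadir}), which gives (8/9)x_{Nadir} = 220/9 ⇒ x_{Nadir} = 27.5.
Then x_{Mesa} = 211/6 − (1/3)·27.5 = 26.
P_{Nadir} = 266 − 3·27.5 − 2·26 = 131.5.
Profit = (131.5 − 49)·27.5 = 2268.75.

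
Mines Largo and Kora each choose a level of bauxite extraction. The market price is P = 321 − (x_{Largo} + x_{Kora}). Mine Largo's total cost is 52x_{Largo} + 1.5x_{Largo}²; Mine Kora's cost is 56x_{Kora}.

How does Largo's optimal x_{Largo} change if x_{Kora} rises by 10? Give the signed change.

Mine Largo's profit: π = x_{Largo}(321 − (x_{Largo} + x_{Kora})) − 52x_{Largo} − 1.5x_{Largo}².
∂π/∂x_{Largo} = 269 − 5x_{Largo} − x_{Kora} = 0, so x_{Largo} = 53.8 − 0.2x_{Kora}.
The reaction-function slope is −0.2, so a 10-unit rise in x_{Kora} moves x_{Largo} by −0.2 × 10 = −2. Largo's best response falls — the actions are strategic substitutes.

-2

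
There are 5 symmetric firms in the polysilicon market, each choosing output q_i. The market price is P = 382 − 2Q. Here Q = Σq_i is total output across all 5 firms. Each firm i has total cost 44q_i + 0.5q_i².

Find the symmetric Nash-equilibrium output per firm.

26

A representative firm's profit is π_i = q_i(382 − 2Q) − 44q_i − 0.5q_i², with Q = q_i + Σ_{j≠i} q_j.
First-order condition: 338 − 5q_i − 2Σ_{j≠i} q_j = 0.
With identical firms, set every q_j = q: then 338 − 5q − 8q = 0, i.e. q = 338/13 = 26.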